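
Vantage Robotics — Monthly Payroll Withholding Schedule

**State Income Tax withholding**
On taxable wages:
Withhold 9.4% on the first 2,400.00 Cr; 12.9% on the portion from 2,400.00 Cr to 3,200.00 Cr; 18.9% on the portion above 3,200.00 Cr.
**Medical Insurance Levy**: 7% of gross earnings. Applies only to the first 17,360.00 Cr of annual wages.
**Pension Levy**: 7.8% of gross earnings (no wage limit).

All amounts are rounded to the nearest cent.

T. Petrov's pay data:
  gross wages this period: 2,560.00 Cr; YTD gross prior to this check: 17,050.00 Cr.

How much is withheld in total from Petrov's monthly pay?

467.62 Cr

State Income Tax: taxable = 2,560.00 Cr
  225.60 Cr + 12.9% × (2,560.00 Cr − 2,400.00 Cr) = 225.60 Cr + 12.9% × 160.00 Cr = 246.24 Cr
Medical Insurance Levy: cap 17,360.00 Cr − YTD 17,050.00 Cr = 310.00 Cr subject; 7% × 310.00 Cr = 21.70 Cr
Pension Levy: 7.8% × 2,560.00 Cr = 199.68 Cr
Total: 246.24 Cr + 21.70 Cr + 199.68 Cr = 467.62 Cr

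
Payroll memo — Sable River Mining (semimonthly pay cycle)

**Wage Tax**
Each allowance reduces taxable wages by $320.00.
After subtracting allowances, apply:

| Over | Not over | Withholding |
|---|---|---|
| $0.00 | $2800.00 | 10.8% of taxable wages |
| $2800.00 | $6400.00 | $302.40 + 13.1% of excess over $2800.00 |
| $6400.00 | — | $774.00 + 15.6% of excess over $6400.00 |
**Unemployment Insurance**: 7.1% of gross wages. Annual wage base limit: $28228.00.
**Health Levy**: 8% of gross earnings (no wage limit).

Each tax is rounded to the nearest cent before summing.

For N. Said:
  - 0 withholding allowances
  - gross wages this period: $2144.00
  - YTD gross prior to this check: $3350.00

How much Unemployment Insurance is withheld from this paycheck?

Unemployment Insurance: 7.1% × $2144.00 = $152.22

$152.22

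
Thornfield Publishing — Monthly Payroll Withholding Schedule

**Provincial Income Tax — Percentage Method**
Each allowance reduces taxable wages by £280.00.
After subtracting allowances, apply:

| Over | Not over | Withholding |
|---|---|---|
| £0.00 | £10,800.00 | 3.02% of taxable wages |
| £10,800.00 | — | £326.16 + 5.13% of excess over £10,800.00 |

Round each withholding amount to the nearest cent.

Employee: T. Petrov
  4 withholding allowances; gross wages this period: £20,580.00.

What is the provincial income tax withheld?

£770.42

Provincial Income Tax: taxable = £20,580.00 − 4×£280.00 = £19,460.00
  £326.16 + 5.13% × (£19,460.00 − £10,800.00) = £326.16 + 5.13% × £8,660.00 = £770.42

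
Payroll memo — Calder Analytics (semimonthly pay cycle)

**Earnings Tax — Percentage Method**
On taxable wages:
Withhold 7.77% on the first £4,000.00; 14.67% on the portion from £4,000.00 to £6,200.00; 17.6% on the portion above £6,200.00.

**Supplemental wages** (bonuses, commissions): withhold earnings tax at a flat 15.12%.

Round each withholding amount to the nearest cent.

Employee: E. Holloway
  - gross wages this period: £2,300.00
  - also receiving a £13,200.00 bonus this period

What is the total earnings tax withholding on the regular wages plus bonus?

Earnings Tax: taxable = £2,300.00
  7.77% × £2,300.00 = £178.71
Supplemental (15.12% flat on bonus): 15.12% × £13,200.00 = £1,995.84
Total earnings tax: £178.71 + £1,995.84 = £2,174.55

£2,174.55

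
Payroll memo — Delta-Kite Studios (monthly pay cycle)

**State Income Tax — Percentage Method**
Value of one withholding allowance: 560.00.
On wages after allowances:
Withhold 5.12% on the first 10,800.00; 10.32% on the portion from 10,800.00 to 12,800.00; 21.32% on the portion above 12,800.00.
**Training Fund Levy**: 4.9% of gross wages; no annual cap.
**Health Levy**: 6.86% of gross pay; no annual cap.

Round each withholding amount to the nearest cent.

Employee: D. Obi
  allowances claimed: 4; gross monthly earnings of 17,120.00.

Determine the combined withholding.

3,216.13

State Income Tax: taxable = 17,120.00 − 4×560.00 = 14,880.00
  759.36 + 21.32% × (14,880.00 − 12,800.00) = 759.36 + 21.32% × 2,080.00 = 1,202.82
Training Fund Levy: 4.9% × 17,120.00 = 838.88
Health Levy: 6.86% × 17,120.00 = 1,174.43
Total: 1,202.82 + 838.88 + 1,174.43 = 3,216.13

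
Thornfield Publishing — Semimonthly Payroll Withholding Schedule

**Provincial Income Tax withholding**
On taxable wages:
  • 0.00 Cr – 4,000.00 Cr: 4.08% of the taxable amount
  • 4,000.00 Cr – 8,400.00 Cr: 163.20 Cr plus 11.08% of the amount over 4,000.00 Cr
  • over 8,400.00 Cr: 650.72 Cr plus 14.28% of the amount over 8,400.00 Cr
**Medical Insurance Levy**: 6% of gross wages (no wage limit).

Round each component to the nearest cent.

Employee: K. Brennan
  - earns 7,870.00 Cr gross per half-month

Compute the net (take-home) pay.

6,805.80 Cr

Provincial Income Tax: taxable = 7,870.00 Cr
  163.20 Cr + 11.08% × (7,870.00 Cr − 4,000.00 Cr) = 163.20 Cr + 11.08% × 3,870.00 Cr = 592.00 Cr
Medical Insurance Levy: 6% × 7,870.00 Cr = 472.20 Cr
Total withheld: 592.00 Cr + 472.20 Cr = 1,064.20 Cr
Net pay: 7,870.00 Cr − 1,064.20 Cr = 6,805.80 Cr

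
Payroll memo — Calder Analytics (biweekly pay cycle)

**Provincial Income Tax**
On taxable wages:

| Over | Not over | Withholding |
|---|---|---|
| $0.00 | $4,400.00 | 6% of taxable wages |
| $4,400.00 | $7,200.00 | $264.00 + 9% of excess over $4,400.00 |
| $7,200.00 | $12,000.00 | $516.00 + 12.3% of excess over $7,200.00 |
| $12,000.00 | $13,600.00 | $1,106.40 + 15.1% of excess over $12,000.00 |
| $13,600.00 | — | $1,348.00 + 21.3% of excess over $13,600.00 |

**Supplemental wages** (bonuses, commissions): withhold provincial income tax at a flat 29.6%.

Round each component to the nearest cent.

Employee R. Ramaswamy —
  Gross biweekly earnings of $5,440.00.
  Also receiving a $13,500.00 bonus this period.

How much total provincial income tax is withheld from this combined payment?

$4,353.60

Provincial Income Tax: taxable = $5,440.00
  $264.00 + 9% × ($5,440.00 − $4,400.00) = $264.00 + 9% × $1,040.00 = $357.60
Supplemental (29.6% flat on bonus): 29.6% × $13,500.00 = $3,996.00
Total provincial income tax: $357.60 + $3,996.00 = $4,353.60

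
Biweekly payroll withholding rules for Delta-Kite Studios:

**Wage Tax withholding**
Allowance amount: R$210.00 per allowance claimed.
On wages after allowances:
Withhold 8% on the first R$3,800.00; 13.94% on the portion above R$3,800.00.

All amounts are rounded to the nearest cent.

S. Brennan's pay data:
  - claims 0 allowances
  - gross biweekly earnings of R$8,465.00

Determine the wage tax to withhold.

R$954.30

Wage Tax: taxable = R$8,465.00
  R$304.00 + 13.94% × (R$8,465.00 − R$3,800.00) = R$304.00 + 13.94% × R$4,665.00 = R$954.30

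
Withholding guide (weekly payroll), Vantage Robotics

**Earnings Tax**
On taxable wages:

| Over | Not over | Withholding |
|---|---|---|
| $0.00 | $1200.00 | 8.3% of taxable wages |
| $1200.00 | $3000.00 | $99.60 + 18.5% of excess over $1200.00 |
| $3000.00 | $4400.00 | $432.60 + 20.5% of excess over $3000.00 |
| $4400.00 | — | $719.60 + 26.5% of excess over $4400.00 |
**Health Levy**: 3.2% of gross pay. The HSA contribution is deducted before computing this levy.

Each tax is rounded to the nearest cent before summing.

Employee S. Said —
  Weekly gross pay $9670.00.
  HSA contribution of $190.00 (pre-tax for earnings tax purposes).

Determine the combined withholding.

Earnings Tax: taxable = $9670.00 − $190.00 = $9480.00
  $719.60 + 26.5% × ($9480.00 − $4400.00) = $719.60 + 26.5% × $5080.00 = $2065.80
Health Levy: 3.2% × $9480.00 = $303.36
Total: $2065.80 + $303.36 = $2369.16

$2369.16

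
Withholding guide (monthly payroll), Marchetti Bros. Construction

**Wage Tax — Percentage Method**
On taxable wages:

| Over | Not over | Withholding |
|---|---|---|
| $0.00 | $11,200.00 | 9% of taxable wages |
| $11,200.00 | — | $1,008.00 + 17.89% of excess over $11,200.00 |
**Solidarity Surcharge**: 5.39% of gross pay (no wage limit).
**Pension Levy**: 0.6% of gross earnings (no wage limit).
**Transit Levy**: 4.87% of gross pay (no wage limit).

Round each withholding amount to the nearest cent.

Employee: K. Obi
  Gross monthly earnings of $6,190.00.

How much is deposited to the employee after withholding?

$4,960.67

Wage Tax: taxable = $6,190.00
  9% × $6,190.00 = $557.10
Solidarity Surcharge: 5.39% × $6,190.00 = $333.64
Pension Levy: 0.6% × $6,190.00 = $37.14
Transit Levy: 4.87% × $6,190.00 = $301.45
Total withheld: $557.10 + $333.64 + $37.14 + $301.45 = $1,229.33
Net pay: $6,190.00 − $1,229.33 = $4,960.67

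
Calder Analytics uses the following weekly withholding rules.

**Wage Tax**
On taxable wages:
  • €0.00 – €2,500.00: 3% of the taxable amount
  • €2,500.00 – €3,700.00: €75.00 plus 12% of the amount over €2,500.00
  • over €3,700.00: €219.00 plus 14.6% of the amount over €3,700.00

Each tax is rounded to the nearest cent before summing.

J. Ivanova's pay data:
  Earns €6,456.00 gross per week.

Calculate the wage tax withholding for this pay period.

Wage Tax: taxable = €6,456.00
  €219.00 + 14.6% × (€6,456.00 − €3,700.00) = €219.00 + 14.6% × €2,756.00 = €621.38

€621.38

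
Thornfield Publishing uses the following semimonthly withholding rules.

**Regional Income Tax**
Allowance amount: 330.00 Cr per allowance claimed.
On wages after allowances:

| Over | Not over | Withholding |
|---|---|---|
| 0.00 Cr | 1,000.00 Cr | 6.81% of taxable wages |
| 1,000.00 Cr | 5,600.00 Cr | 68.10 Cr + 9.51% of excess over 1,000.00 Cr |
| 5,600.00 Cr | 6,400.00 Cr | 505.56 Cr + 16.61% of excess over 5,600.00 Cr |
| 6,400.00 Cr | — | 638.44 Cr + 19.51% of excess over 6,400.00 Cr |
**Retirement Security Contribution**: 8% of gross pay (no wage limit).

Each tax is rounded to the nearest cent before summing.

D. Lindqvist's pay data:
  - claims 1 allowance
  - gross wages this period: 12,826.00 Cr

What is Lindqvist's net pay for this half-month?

Regional Income Tax: taxable = 12,826.00 Cr − 1×330.00 Cr = 12,496.00 Cr
  638.44 Cr + 19.51% × (12,496.00 Cr − 6,400.00 Cr) = 638.44 Cr + 19.51% × 6,096.00 Cr = 1,827.77 Cr
Retirement Security Contribution: 8% × 12,826.00 Cr = 1,026.08 Cr
Total withheld: 1,827.77 Cr + 1,026.08 Cr = 2,853.85 Cr
Net pay: 12,826.00 Cr − 2,853.85 Cr = 9,972.15 Cr

9,972.15 Cr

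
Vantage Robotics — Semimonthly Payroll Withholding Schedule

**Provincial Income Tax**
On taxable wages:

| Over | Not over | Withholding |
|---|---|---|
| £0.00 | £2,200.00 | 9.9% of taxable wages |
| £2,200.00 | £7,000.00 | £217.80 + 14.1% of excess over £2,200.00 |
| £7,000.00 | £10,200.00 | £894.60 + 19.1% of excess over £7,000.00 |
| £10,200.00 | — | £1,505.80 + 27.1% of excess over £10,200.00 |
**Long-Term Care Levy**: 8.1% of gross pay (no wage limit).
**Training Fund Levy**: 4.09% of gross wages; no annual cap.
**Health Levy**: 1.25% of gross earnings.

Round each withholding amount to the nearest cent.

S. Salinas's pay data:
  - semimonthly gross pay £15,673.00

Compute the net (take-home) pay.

£10,577.57

Provincial Income Tax: taxable = £15,673.00
  £1,505.80 + 27.1% × (£15,673.00 − £10,200.00) = £1,505.80 + 27.1% × £5,473.00 = £2,988.98
Long-Term Care Levy: 8.1% × £15,673.00 = £1,269.51
Training Fund Levy: 4.09% × £15,673.00 = £641.03
Health Levy: 1.25% × £15,673.00 = £195.91
Total withheld: £2,988.98 + £1,269.51 + £641.03 + £195.91 = £5,095.43
Net pay: £15,673.00 − £5,095.43 = £10,577.57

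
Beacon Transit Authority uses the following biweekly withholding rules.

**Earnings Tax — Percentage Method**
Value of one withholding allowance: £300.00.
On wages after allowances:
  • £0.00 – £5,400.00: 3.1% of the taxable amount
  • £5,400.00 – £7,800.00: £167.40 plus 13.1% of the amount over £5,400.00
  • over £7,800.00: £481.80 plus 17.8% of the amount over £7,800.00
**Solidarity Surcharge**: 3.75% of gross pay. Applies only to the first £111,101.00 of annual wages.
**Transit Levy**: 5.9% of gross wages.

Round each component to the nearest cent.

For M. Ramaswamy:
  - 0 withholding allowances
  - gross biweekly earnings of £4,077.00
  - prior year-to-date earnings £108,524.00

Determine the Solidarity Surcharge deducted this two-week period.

Solidarity Surcharge: cap £111,101.00 − YTD £108,524.00 = £2,577.00 subject; 3.75% × £2,577.00 = £96.64

£96.64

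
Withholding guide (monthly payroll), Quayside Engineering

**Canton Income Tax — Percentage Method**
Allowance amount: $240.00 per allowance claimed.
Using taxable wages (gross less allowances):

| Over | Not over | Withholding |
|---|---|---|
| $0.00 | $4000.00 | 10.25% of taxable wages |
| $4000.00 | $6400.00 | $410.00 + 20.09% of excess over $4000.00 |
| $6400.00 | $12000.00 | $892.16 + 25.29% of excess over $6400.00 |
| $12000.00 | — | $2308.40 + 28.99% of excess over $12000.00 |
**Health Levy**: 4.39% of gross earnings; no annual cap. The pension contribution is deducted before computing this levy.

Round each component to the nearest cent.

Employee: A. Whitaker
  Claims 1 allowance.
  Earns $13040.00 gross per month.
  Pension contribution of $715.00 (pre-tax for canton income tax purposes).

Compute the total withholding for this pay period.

$2874.11

Canton Income Tax: taxable = $13040.00 − $715.00 − 1×$240.00 = $12085.00
  $2308.40 + 28.99% × ($12085.00 − $12000.00) = $2308.40 + 28.99% × $85.00 = $2333.04
Health Levy: 4.39% × $12325.00 = $541.07
Total: $2333.04 + $541.07 = $2874.11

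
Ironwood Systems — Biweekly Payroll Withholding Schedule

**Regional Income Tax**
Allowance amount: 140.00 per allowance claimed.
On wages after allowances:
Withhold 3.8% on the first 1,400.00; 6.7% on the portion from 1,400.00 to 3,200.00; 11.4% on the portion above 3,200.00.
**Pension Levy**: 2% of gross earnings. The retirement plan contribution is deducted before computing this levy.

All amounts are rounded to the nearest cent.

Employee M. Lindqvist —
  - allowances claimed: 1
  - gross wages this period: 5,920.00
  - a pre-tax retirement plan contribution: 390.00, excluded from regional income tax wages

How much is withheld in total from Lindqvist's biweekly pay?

Regional Income Tax: taxable = 5,920.00 − 390.00 − 1×140.00 = 5,390.00
  173.80 + 11.4% × (5,390.00 − 3,200.00) = 173.80 + 11.4% × 2,190.00 = 423.46
Pension Levy: 2% × 5,530.00 = 110.60
Total: 423.46 + 110.60 = 534.06

534.06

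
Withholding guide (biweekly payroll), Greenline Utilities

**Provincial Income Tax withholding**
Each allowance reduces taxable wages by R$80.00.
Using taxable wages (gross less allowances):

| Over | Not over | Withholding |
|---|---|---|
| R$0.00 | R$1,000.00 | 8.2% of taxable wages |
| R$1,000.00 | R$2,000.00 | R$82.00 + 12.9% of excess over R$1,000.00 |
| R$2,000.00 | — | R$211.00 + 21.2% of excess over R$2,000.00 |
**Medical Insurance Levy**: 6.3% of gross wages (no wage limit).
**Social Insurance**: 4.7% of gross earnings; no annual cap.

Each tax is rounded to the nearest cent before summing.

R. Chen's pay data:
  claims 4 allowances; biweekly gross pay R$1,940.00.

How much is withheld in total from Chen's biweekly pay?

Provincial Income Tax: taxable = R$1,940.00 − 4×R$80.00 = R$1,620.00
  R$82.00 + 12.9% × (R$1,620.00 − R$1,000.00) = R$82.00 + 12.9% × R$620.00 = R$161.98
Medical Insurance Levy: 6.3% × R$1,940.00 = R$122.22
Social Insurance: 4.7% × R$1,940.00 = R$91.18
Total: R$161.98 + R$122.22 + R$91.18 = R$375.38

R$375.38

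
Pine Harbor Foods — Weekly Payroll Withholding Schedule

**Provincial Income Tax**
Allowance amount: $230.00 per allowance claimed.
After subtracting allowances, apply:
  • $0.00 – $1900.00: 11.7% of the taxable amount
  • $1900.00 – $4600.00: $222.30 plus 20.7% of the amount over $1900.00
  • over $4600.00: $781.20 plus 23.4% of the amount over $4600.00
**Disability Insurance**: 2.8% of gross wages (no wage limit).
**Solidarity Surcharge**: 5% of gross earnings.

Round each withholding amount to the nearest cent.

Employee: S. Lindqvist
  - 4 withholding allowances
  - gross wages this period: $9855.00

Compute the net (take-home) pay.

Provincial Income Tax: taxable = $9855.00 − 4×$230.00 = $8935.00
  $781.20 + 23.4% × ($8935.00 − $4600.00) = $781.20 + 23.4% × $4335.00 = $1795.59
Disability Insurance: 2.8% × $9855.00 = $275.94
Solidarity Surcharge: 5% × $9855.00 = $492.75
Total withheld: $1795.59 + $275.94 + $492.75 = $2564.28
Net pay: $9855.00 − $2564.28 = $7290.72

$7290.72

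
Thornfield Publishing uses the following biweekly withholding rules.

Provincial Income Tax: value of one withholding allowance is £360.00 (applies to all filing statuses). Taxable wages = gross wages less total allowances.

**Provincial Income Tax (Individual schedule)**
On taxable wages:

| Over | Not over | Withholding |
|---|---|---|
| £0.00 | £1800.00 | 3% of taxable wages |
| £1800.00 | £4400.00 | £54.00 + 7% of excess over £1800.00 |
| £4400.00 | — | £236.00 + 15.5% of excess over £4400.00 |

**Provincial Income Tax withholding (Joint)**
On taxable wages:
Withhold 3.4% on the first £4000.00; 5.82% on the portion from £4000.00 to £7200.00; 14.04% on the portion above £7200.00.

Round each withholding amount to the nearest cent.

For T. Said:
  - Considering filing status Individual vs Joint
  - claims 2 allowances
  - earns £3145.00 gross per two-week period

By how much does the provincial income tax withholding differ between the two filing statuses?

£15.30

Provincial Income Tax (Individual): taxable = £3145.00 − 2×£360.00 = £2425.00
  £54.00 + 7% × (£2425.00 − £1800.00) = £54.00 + 7% × £625.00 = £97.75
Provincial Income Tax (Joint): taxable = £3145.00 − 2×£360.00 = £2425.00
  3.4% × £2425.00 = £82.45
Difference: |£97.75 − £82.45| = £15.30 (higher under Individual)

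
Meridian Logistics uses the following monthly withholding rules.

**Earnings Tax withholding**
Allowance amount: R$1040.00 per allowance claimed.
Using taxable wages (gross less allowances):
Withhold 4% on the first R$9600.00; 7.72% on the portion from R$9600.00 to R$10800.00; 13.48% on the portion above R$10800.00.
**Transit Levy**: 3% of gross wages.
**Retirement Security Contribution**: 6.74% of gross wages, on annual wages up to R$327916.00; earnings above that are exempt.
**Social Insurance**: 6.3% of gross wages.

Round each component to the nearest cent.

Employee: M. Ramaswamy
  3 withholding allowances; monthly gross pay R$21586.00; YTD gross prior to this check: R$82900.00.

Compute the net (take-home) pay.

R$16613.58

Earnings Tax: taxable = R$21586.00 − 3×R$1040.00 = R$18466.00
  R$476.64 + 13.48% × (R$18466.00 − R$10800.00) = R$476.64 + 13.48% × R$7666.00 = R$1510.02
Transit Levy: 3% × R$21586.00 = R$647.58
Retirement Security Contribution: 6.74% × R$21586.00 = R$1454.90
Social Insurance: 6.3% × R$21586.00 = R$1359.92
Total withheld: R$1510.02 + R$647.58 + R$1454.90 + R$1359.92 = R$4972.42
Net pay: R$21586.00 − R$4972.42 = R$16613.58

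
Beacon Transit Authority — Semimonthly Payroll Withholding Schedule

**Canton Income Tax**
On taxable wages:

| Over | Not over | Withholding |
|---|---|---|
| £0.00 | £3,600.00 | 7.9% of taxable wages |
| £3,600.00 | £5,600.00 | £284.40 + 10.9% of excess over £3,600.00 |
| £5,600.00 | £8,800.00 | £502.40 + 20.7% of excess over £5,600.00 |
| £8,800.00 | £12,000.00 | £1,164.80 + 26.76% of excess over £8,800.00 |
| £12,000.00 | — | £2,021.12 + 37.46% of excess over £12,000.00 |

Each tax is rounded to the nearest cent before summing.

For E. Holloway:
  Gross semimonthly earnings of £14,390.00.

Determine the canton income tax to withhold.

Canton Income Tax: taxable = £14,390.00
  £2,021.12 + 37.46% × (£14,390.00 − £12,000.00) = £2,021.12 + 37.46% × £2,390.00 = £2,916.41

£2,916.41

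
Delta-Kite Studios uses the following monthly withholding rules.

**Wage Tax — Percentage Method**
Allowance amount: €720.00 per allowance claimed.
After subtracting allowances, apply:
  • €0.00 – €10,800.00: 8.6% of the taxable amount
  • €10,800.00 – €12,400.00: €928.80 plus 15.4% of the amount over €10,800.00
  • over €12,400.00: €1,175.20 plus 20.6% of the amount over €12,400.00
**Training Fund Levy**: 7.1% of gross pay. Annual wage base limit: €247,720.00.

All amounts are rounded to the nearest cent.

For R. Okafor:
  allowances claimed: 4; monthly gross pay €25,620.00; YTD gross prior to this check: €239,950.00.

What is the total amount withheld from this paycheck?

Wage Tax: taxable = €25,620.00 − 4×€720.00 = €22,740.00
  €1,175.20 + 20.6% × (€22,740.00 − €12,400.00) = €1,175.20 + 20.6% × €10,340.00 = €3,305.24
Training Fund Levy: cap €247,720.00 − YTD €239,950.00 = €7,770.00 subject; 7.1% × €7,770.00 = €551.67
Total: €3,305.24 + €551.67 = €3,856.91

€3,856.91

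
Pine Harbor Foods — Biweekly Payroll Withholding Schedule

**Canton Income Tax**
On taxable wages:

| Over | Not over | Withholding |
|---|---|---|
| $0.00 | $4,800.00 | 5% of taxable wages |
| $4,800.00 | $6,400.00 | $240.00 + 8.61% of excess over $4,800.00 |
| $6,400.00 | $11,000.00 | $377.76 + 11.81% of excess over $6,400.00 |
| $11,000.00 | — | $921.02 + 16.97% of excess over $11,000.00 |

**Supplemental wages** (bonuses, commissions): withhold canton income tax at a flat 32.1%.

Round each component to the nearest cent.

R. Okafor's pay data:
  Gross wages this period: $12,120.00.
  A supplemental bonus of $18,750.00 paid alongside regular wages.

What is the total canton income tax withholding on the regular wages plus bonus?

$7,129.83

Canton Income Tax: taxable = $12,120.00
  $921.02 + 16.97% × ($12,120.00 − $11,000.00) = $921.02 + 16.97% × $1,120.00 = $1,111.08
Supplemental (32.1% flat on bonus): 32.1% × $18,750.00 = $6,018.75
Total canton income tax: $1,111.08 + $6,018.75 = $7,129.83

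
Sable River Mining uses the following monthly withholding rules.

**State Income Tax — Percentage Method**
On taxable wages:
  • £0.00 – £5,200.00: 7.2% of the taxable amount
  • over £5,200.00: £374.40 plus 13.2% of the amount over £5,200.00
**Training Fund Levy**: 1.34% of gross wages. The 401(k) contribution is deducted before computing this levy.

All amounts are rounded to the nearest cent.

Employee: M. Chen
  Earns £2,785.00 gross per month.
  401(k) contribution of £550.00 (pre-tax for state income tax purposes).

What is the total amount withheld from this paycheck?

£190.87

State Income Tax: taxable = £2,785.00 − £550.00 = £2,235.00
  7.2% × £2,235.00 = £160.92
Training Fund Levy: 1.34% × £2,235.00 = £29.95
Total: £160.92 + £29.95 = £190.87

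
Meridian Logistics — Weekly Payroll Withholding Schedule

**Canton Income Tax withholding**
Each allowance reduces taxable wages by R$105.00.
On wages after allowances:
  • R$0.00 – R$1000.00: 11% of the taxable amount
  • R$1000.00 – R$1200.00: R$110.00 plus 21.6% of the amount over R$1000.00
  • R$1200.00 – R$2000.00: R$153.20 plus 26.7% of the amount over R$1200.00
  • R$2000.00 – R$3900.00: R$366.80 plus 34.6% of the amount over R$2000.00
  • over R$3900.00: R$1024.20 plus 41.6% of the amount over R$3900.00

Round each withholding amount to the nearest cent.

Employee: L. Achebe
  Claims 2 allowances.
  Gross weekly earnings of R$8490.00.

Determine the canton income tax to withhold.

Canton Income Tax: taxable = R$8490.00 − 2×R$105.00 = R$8280.00
  R$1024.20 + 41.6% × (R$8280.00 − R$3900.00) = R$1024.20 + 41.6% × R$4380.00 = R$2846.28

R$2846.28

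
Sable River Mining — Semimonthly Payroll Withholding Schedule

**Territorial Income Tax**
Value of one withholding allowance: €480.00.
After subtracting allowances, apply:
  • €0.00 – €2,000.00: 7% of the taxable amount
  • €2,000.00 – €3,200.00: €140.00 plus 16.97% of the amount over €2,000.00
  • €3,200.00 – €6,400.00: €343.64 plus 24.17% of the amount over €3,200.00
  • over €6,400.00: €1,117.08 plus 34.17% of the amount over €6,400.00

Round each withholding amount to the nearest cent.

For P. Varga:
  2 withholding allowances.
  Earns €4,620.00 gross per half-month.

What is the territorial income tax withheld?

€454.82

Territorial Income Tax: taxable = €4,620.00 − 2×€480.00 = €3,660.00
  €343.64 + 24.17% × (€3,660.00 − €3,200.00) = €343.64 + 24.17% × €460.00 = €454.82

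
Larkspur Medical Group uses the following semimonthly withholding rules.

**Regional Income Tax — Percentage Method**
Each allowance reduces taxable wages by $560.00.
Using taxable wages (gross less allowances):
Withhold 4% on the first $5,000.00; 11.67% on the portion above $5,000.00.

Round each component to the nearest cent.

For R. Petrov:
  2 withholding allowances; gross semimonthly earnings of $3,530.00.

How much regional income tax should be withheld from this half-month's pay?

$96.40

Regional Income Tax: taxable = $3,530.00 − 2×$560.00 = $2,410.00
  4% × $2,410.00 = $96.40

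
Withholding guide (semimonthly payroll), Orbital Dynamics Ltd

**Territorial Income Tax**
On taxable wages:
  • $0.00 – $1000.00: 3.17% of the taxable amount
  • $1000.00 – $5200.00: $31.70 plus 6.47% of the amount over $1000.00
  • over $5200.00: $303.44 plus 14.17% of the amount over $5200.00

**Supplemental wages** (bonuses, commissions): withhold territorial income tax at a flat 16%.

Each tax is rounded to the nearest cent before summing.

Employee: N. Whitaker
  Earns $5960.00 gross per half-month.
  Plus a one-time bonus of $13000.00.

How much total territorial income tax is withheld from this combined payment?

Territorial Income Tax: taxable = $5960.00
  $303.44 + 14.17% × ($5960.00 − $5200.00) = $303.44 + 14.17% × $760.00 = $411.13
Supplemental (16% flat on bonus): 16% × $13000.00 = $2080.00
Total territorial income tax: $411.13 + $2080.00 = $2491.13

$2491.13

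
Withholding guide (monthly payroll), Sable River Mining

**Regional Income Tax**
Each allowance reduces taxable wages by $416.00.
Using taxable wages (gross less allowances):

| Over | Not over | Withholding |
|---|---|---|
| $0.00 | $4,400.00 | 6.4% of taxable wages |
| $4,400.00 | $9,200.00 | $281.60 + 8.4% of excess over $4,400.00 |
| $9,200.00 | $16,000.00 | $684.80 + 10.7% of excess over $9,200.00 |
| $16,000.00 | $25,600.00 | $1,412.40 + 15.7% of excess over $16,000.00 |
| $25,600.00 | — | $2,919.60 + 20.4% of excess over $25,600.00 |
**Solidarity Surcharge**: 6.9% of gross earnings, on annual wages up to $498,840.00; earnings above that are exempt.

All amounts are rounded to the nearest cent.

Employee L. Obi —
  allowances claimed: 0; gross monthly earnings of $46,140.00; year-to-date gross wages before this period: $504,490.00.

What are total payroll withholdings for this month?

$7,109.76

Regional Income Tax: taxable = $46,140.00
  $2,919.60 + 20.4% × ($46,140.00 − $25,600.00) = $2,919.60 + 20.4% × $20,540.00 = $7,109.76
Solidarity Surcharge: YTD $504,490.00 ≥ cap $498,840.00 → $0.00
Total: $7,109.76 + $0.00 = $7,109.76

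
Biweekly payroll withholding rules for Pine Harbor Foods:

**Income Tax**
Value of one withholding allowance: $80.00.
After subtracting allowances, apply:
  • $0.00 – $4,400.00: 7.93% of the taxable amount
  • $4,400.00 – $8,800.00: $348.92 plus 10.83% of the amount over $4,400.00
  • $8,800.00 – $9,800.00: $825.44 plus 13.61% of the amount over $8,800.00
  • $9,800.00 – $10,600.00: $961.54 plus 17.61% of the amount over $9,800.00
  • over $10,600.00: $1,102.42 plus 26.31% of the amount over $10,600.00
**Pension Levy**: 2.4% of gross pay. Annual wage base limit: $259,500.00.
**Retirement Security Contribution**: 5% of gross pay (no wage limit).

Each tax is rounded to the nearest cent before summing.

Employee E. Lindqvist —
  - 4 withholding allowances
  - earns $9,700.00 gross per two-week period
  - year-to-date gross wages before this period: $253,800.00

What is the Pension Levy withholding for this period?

Pension Levy: cap $259,500.00 − YTD $253,800.00 = $5,700.00 subject; 2.4% × $5,700.00 = $136.80

$136.80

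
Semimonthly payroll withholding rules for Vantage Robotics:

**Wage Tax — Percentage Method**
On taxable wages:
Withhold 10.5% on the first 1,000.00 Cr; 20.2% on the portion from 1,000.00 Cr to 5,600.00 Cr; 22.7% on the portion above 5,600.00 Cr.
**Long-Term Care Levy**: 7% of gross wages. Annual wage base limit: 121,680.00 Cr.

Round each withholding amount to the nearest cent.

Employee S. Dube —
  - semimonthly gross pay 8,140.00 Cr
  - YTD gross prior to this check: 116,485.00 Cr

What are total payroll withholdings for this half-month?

1,974.43 Cr

Wage Tax: taxable = 8,140.00 Cr
  1,034.20 Cr + 22.7% × (8,140.00 Cr − 5,600.00 Cr) = 1,034.20 Cr + 22.7% × 2,540.00 Cr = 1,610.78 Cr
Long-Term Care Levy: cap 121,680.00 Cr − YTD 116,485.00 Cr = 5,195.00 Cr subject; 7% × 5,195.00 Cr = 363.65 Cr
Total: 1,610.78 Cr + 363.65 Cr = 1,974.43 Cr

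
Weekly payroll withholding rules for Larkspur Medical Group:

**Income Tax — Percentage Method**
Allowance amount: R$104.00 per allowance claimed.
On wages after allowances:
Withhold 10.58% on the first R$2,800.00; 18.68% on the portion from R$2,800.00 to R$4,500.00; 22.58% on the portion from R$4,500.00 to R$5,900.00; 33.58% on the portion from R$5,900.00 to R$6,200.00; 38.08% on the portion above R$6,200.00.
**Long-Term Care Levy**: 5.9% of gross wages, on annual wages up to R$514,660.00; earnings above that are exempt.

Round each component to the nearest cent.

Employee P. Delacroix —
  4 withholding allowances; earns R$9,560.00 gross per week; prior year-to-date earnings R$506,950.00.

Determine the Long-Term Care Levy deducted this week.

Long-Term Care Levy: cap R$514,660.00 − YTD R$506,950.00 = R$7,710.00 subject; 5.9% × R$7,710.00 = R$454.89

R$454.89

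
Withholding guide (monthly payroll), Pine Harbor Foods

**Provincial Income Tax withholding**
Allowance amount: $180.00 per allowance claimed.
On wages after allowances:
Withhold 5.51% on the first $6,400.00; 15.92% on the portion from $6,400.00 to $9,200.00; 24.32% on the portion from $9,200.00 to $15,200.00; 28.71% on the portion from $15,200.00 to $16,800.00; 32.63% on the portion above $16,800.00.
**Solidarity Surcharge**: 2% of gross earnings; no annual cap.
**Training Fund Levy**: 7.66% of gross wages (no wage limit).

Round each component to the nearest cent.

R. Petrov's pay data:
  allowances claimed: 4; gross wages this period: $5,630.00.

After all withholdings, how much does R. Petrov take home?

Provincial Income Tax: taxable = $5,630.00 − 4×$180.00 = $4,910.00
  5.51% × $4,910.00 = $270.54
Solidarity Surcharge: 2% × $5,630.00 = $112.60
Training Fund Levy: 7.66% × $5,630.00 = $431.26
Total withheld: $270.54 + $112.60 + $431.26 = $814.40
Net pay: $5,630.00 − $814.40 = $4,815.60

$4,815.60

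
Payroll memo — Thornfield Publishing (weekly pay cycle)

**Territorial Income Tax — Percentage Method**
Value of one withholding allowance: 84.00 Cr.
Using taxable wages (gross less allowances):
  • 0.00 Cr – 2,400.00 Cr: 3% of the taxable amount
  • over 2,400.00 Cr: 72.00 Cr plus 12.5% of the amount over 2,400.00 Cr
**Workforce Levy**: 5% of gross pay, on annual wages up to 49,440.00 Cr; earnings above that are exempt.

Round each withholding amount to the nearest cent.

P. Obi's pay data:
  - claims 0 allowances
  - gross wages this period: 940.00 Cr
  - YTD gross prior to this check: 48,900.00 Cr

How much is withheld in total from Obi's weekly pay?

Territorial Income Tax: taxable = 940.00 Cr
  3% × 940.00 Cr = 28.20 Cr
Workforce Levy: cap 49,440.00 Cr − YTD 48,900.00 Cr = 540.00 Cr subject; 5% × 540.00 Cr = 27.00 Cr
Total: 28.20 Cr + 27.00 Cr = 55.20 Cr

55.20 Cr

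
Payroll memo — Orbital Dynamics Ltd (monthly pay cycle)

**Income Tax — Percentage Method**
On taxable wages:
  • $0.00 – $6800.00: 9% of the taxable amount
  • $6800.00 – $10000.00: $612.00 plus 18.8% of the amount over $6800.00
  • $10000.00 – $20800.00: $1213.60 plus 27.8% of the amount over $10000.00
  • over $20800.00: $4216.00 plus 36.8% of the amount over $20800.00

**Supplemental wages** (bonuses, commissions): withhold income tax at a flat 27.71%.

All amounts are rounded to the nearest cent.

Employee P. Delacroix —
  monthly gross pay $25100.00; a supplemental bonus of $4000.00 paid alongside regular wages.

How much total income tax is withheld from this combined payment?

$6906.80

Income Tax: taxable = $25100.00
  $4216.00 + 36.8% × ($25100.00 − $20800.00) = $4216.00 + 36.8% × $4300.00 = $5798.40
Supplemental (27.71% flat on bonus): 27.71% × $4000.00 = $1108.40
Total income tax: $5798.40 + $1108.40 = $6906.80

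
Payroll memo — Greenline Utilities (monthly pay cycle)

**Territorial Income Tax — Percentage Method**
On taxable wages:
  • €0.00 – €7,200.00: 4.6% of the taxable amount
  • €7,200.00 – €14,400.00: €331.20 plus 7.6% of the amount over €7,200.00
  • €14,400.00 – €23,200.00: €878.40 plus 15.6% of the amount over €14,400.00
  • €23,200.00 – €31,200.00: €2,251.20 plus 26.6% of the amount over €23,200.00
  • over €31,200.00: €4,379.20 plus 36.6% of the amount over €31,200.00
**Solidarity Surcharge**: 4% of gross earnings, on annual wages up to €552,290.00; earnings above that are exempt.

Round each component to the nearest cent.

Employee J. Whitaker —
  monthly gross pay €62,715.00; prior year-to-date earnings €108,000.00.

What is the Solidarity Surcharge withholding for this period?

Solidarity Surcharge: 4% × €62,715.00 = €2,508.60

€2,508.60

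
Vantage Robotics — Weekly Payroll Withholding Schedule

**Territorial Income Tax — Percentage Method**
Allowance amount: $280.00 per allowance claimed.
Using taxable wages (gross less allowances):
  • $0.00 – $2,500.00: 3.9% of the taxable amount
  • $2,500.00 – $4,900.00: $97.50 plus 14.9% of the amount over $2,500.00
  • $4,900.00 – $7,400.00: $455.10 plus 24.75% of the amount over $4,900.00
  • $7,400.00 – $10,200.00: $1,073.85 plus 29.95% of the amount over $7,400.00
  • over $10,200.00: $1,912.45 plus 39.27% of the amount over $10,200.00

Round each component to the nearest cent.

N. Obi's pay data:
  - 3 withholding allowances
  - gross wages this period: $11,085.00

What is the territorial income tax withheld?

Territorial Income Tax: taxable = $11,085.00 − 3×$280.00 = $10,245.00
  $1,912.45 + 39.27% × ($10,245.00 − $10,200.00) = $1,912.45 + 39.27% × $45.00 = $1,930.12

$1,930.12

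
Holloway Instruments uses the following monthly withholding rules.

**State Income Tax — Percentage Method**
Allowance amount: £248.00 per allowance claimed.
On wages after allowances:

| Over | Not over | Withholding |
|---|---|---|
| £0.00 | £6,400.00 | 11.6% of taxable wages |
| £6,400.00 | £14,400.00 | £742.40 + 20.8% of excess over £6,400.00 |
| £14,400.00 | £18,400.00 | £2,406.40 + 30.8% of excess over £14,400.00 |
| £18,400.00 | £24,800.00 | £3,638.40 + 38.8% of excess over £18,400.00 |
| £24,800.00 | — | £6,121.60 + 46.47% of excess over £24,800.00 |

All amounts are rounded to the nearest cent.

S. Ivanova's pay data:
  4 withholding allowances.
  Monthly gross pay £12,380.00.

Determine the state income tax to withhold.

£1,779.90

State Income Tax: taxable = £12,380.00 − 4×£248.00 = £11,388.00
  £742.40 + 20.8% × (£11,388.00 − £6,400.00) = £742.40 + 20.8% × £4,988.00 = £1,779.90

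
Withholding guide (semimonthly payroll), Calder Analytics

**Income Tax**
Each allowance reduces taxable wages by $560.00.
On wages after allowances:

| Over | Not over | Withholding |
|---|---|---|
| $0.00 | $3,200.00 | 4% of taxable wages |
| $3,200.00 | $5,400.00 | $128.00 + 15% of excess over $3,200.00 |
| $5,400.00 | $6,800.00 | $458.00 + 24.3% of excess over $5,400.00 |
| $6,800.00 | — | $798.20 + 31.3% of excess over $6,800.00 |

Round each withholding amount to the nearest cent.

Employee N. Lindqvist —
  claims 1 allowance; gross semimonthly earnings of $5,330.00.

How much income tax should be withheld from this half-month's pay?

Income Tax: taxable = $5,330.00 − 1×$560.00 = $4,770.00
  $128.00 + 15% × ($4,770.00 − $3,200.00) = $128.00 + 15% × $1,570.00 = $363.50

$363.50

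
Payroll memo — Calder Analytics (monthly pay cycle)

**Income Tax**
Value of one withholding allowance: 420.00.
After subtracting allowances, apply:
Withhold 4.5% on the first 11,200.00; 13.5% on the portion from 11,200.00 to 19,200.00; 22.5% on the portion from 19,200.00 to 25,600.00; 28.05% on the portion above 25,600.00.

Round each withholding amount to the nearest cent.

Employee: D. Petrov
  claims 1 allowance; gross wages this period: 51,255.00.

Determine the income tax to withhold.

10,102.42

Income Tax: taxable = 51,255.00 − 1×420.00 = 50,835.00
  3,024.00 + 28.05% × (50,835.00 − 25,600.00) = 3,024.00 + 28.05% × 25,235.00 = 10,102.42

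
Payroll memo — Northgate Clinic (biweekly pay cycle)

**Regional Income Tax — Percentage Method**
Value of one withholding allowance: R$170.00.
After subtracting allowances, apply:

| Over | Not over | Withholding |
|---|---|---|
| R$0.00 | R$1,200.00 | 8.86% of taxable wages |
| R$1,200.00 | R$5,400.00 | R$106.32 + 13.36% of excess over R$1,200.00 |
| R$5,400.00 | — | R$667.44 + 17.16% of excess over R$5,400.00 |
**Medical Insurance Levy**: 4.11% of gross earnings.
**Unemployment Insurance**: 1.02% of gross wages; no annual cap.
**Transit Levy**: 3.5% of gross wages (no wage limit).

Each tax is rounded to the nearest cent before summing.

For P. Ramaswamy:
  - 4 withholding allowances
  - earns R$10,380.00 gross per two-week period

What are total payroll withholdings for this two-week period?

Regional Income Tax: taxable = R$10,380.00 − 4×R$170.00 = R$9,700.00
  R$667.44 + 17.16% × (R$9,700.00 − R$5,400.00) = R$667.44 + 17.16% × R$4,300.00 = R$1,405.32
Medical Insurance Levy: 4.11% × R$10,380.00 = R$426.62
Unemployment Insurance: 1.02% × R$10,380.00 = R$105.88
Transit Levy: 3.5% × R$10,380.00 = R$363.30
Total: R$1,405.32 + R$426.62 + R$105.88 + R$363.30 = R$2,301.12

R$2,301.12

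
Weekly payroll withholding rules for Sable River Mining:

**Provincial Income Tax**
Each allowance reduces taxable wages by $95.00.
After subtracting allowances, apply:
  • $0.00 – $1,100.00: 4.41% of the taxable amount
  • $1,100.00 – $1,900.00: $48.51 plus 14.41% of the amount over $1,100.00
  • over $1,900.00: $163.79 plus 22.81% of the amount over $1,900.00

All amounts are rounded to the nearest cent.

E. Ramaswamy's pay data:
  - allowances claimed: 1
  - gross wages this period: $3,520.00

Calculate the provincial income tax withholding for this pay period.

Provincial Income Tax: taxable = $3,520.00 − 1×$95.00 = $3,425.00
  $163.79 + 22.81% × ($3,425.00 − $1,900.00) = $163.79 + 22.81% × $1,525.00 = $511.64

$511.64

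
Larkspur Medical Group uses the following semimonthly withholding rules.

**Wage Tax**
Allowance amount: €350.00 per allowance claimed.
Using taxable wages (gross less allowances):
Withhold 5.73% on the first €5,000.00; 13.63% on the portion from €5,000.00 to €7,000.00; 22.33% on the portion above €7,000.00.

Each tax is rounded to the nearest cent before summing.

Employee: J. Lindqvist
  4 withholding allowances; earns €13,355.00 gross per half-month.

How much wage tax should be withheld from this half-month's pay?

€1,665.55

Wage Tax: taxable = €13,355.00 − 4×€350.00 = €11,955.00
  €559.10 + 22.33% × (€11,955.00 − €7,000.00) = €559.10 + 22.33% × €4,955.00 = €1,665.55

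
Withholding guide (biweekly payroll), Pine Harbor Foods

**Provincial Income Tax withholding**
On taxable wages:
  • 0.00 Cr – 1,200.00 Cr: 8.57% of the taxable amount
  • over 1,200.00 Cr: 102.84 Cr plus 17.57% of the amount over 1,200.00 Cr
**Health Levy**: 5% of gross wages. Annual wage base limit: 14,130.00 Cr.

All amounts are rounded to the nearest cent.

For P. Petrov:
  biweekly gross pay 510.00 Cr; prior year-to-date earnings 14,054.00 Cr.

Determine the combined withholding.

Provincial Income Tax: taxable = 510.00 Cr
  8.57% × 510.00 Cr = 43.71 Cr
Health Levy: cap 14,130.00 Cr − YTD 14,054.00 Cr = 76.00 Cr subject; 5% × 76.00 Cr = 3.80 Cr
Total: 43.71 Cr + 3.80 Cr = 47.51 Cr

47.51 Cr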